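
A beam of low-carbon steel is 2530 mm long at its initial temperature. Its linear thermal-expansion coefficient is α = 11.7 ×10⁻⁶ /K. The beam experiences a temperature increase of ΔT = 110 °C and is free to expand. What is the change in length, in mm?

ΔL = α·L₀·ΔT = 11.7×10⁻⁶ × 2530 mm × 110.0 K = 3.26 mm.

3.26 mm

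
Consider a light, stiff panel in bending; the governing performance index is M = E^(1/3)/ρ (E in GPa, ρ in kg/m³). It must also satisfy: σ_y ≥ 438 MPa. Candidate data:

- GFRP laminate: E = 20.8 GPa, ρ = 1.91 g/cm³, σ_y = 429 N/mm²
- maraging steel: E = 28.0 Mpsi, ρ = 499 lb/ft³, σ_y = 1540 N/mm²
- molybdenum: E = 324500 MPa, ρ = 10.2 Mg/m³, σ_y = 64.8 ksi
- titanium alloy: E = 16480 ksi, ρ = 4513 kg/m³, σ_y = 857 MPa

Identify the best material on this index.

Screen on constraints: σ_y ≥ 438 MPa. Survivors: maraging steel, molybdenum, titanium alloy.
Normalizing units and computing the index:
  maraging steel: E = 193.1 GPa, ρ = 7993 kg/m³
  molybdenum: E = 324.5 GPa, ρ = 10200 kg/m³
  titanium alloy: E = 113.6 GPa, ρ = 4513 kg/m³
  titanium alloy: M = 1.07×10⁻³
  maraging steel: M = 0.723×10⁻³
  molybdenum: M = 0.674×10⁻³
Highest index: titanium alloy.

titanium alloy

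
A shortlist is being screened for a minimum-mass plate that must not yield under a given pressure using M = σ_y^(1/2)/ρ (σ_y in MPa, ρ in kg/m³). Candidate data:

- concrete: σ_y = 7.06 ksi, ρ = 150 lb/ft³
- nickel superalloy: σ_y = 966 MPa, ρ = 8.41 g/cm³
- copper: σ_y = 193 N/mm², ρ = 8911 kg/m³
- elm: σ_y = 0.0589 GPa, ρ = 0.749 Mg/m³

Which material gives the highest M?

In SI units:
  concrete: σ_y = 48.68 MPa, ρ = 2403 kg/m³
  nickel superalloy: σ_y = 966.0 MPa, ρ = 8410 kg/m³
  copper: σ_y = 193.0 MPa, ρ = 8911 kg/m³
  elm: σ_y = 58.90 MPa, ρ = 749.0 kg/m³
  elm: M = 10.2×10⁻³
  nickel superalloy: M = 3.70×10⁻³
  concrete: M = 2.90×10⁻³
  copper: M = 1.56×10⁻³
Elm has the largest M.

elm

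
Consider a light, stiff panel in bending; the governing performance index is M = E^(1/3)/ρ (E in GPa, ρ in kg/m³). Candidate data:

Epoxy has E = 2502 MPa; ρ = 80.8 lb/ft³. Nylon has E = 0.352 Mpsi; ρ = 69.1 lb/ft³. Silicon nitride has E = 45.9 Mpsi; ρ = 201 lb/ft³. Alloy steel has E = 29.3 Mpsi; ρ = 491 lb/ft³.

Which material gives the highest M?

silicon nitride

Putting every candidate on a common basis:
  epoxy: E = 2.502 GPa, ρ = 1294 kg/m³
  nylon: E = 2.427 GPa, ρ = 1107 kg/m³
  silicon nitride: E = 316.5 GPa, ρ = 3220 kg/m³
  alloy steel: E = 202.0 GPa, ρ = 7865 kg/m³
  silicon nitride: M = 2.12×10⁻³
  nylon: M = 1.21×10⁻³
  epoxy: M = 1.05×10⁻³
  alloy steel: M = 0.746×10⁻³
The maximum is for silicon nitride.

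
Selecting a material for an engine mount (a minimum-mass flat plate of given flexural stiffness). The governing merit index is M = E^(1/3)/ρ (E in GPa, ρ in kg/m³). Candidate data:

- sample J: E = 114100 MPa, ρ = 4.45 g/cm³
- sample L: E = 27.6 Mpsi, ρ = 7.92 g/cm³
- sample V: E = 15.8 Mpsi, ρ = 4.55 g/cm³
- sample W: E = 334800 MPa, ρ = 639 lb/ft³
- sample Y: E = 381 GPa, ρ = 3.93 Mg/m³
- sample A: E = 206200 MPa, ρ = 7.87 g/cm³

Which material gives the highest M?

Putting every candidate on a common basis:
  sample J: E = 114.1 GPa, ρ = 4450 kg/m³
  sample L: E = 190.3 GPa, ρ = 7920 kg/m³
  sample V: E = 108.9 GPa, ρ = 4550 kg/m³
  sample W: E = 334.8 GPa, ρ = 10240 kg/m³
  sample Y: E = 381.0 GPa, ρ = 3930 kg/m³
  sample A: E = 206.2 GPa, ρ = 7870 kg/m³
  sample Y: M = 1.84×10⁻³
  sample J: M = 1.09×10⁻³
  sample V: M = 1.05×10⁻³
  sample A: M = 0.751×10⁻³
  sample L: M = 0.726×10⁻³
  sample W: M = 0.678×10⁻³
Highest index: sample Y.

sample Y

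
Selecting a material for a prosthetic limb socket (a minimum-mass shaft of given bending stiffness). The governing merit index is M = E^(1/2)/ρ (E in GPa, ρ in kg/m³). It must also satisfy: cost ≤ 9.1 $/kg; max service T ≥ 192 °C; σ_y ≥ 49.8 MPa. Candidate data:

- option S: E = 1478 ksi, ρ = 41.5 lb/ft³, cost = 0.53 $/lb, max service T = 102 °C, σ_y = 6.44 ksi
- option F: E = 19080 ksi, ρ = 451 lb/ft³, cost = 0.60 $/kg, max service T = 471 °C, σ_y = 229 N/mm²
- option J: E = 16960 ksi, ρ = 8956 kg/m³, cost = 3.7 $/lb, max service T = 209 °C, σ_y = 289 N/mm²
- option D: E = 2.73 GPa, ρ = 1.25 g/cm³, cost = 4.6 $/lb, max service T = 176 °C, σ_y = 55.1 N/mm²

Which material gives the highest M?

Screen on constraints: cost ≤ 9.1 $/kg; max service T ≥ 192 °C; σ_y ≥ 49.8 MPa. Survivors: option F, option J.
Normalizing units and computing the index:
  option F: E = 131.6 GPa, ρ = 7224 kg/m³
  option J: E = 116.9 GPa, ρ = 8956 kg/m³
  option F: M = 1.59×10⁻³
  option J: M = 1.21×10⁻³
Option F ranks first.

option F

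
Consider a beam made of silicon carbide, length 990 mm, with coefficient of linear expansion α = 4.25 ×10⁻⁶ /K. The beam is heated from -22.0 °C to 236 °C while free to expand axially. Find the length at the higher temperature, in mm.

991.09 mm

ΔT = 236 − (-22.0) = 258.0 K.
ΔL = α·L₀·ΔT = 4.25×10⁻⁶ × 990 mm × 258.0 K = 1.09 mm.
L = L₀ + ΔL = 990 + 1.09 = 991.09 mm.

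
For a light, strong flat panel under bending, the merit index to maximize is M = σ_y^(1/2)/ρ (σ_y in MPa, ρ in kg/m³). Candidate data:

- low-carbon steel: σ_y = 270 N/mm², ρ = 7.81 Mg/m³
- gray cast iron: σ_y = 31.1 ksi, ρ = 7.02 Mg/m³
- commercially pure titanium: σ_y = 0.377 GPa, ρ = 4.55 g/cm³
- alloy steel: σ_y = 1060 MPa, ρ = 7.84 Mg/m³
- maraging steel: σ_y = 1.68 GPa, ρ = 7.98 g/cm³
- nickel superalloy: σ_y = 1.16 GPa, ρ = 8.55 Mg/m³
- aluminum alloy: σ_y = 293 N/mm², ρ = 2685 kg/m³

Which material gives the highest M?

aluminum alloy

In SI units:
  low-carbon steel: σ_y = 270.0 MPa, ρ = 7810 kg/m³
  gray cast iron: σ_y = 214.4 MPa, ρ = 7020 kg/m³
  commercially pure titanium: σ_y = 377.0 MPa, ρ = 4550 kg/m³
  alloy steel: σ_y = 1060 MPa, ρ = 7840 kg/m³
  maraging steel: σ_y = 1680 MPa, ρ = 7980 kg/m³
  nickel superalloy: σ_y = 1160 MPa, ρ = 8550 kg/m³
  aluminum alloy: σ_y = 293.0 MPa, ρ = 2685 kg/m³
  aluminum alloy: M = 6.38×10⁻³
  maraging steel: M = 5.14×10⁻³
  commercially pure titanium: M = 4.27×10⁻³
  alloy steel: M = 4.15×10⁻³
  nickel superalloy: M = 3.98×10⁻³
  low-carbon steel: M = 2.10×10⁻³
  gray cast iron: M = 2.09×10⁻³
Highest index: aluminum alloy.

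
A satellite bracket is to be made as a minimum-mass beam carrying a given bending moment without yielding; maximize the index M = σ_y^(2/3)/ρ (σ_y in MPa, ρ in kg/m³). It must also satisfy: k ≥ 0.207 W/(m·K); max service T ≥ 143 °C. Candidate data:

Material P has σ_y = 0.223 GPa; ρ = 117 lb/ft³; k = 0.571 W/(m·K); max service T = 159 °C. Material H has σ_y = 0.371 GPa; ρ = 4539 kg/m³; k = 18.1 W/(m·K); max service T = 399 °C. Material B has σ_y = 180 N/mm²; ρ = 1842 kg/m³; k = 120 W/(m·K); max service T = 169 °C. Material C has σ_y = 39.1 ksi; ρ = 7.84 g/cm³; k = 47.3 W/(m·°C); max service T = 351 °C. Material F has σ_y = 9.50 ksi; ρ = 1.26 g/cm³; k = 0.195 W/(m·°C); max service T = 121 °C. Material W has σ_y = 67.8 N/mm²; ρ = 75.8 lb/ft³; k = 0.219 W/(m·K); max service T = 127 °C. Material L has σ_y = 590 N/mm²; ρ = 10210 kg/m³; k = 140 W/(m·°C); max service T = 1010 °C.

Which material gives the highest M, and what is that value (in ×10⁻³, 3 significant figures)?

material P, M = 19.6×10⁻³

Screen on constraints: k ≥ 0.207 W/(m·K); max service T ≥ 143 °C. Survivors: material P, material H, material B, material C, material L.
Putting every candidate on a common basis:
  material P: σ_y = 223.0 MPa, ρ = 1874 kg/m³
  material H: σ_y = 371.0 MPa, ρ = 4539 kg/m³
  material B: σ_y = 180.0 MPa, ρ = 1842 kg/m³
  material C: σ_y = 269.6 MPa, ρ = 7840 kg/m³
  material L: σ_y = 590.0 MPa, ρ = 10210 kg/m³
  material P: M = 19.6×10⁻³
  material B: M = 17.3×10⁻³
  material H: M = 11.4×10⁻³
  material L: M = 6.89×10⁻³
  material C: M = 5.32×10⁻³
The maximum is for material P.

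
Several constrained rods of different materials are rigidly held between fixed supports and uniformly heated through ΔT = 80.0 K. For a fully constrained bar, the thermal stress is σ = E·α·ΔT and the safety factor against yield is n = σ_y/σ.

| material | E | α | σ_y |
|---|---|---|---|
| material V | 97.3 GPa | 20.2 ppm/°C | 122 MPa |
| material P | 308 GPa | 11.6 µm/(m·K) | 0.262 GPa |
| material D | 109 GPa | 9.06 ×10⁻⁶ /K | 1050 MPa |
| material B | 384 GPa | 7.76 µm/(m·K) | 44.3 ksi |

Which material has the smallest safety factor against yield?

Converting E to GPa, α to ×10⁻⁶/K, σ_y to MPa, then σ and n for each:
  material V: E = 97.30, α = 20.2, σ_y = 122.0 → σ = 157 MPa, n = 0.776
  material P: E = 308.0, α = 11.6, σ_y = 262.0 → σ = 286 MPa, n = 0.917
  material D: E = 109.0, α = 9.06, σ_y = 1050 → σ = 79.0 MPa, n = 13.3
  material B: E = 384.0, α = 7.76, σ_y = 305.4 → σ = 238 MPa, n = 1.28
Smallest n: material V with n = 0.776.

material V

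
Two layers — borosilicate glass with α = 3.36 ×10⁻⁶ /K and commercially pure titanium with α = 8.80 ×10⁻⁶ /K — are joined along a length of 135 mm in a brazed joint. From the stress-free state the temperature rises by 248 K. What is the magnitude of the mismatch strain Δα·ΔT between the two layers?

1.35×10⁻³

Δα = |3.36 − 8.80|×10⁻⁶/K = 5.44×10⁻⁶/K.
Mismatch strain = Δα·ΔT = 5.44×10⁻⁶ × 248.0 = 1.35×10⁻³.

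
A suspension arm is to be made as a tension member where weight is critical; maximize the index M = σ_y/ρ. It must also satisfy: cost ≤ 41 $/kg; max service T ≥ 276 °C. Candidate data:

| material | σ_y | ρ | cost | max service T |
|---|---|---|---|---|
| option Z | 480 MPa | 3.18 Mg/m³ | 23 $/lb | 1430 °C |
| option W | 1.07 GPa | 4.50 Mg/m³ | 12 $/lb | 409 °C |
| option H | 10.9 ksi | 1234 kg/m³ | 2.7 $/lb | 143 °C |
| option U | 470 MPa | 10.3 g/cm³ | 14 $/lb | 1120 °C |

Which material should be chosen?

option W

Screen on constraints: cost ≤ 41 $/kg; max service T ≥ 276 °C. Survivors: option W, option U.
Convert each candidate to consistent units, then evaluate M:
  option W: σ_y = 1070 MPa, ρ = 4500 kg/m³
  option U: σ_y = 470.0 MPa, ρ = 10300 kg/m³
  option W: M = 238 kN·m/kg
  option U: M = 45.6 kN·m/kg
Highest index: option W.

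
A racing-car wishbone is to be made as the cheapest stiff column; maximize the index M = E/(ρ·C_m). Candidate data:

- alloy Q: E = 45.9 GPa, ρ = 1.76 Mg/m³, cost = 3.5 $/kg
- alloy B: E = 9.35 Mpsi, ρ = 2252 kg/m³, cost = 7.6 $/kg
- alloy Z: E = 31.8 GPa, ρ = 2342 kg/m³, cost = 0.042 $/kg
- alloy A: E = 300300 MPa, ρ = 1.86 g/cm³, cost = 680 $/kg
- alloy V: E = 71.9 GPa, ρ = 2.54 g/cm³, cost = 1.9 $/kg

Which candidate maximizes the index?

alloy Z

After converting to SI:
  alloy Q: E = 45.90 GPa, ρ = 1760 kg/m³, cost = 3.500 $/kg
  alloy B: E = 64.47 GPa, ρ = 2252 kg/m³, cost = 7.600 $/kg
  alloy Z: E = 31.80 GPa, ρ = 2342 kg/m³, cost = 0.04200 $/kg
  alloy A: E = 300.3 GPa, ρ = 1860 kg/m³, cost = 680.0 $/kg
  alloy V: E = 71.90 GPa, ρ = 2540 kg/m³, cost = 1.900 $/kg
  alloy Z: M = 323 MN·m per $
  alloy V: M = 14.9 MN·m per $
  alloy Q: M = 7.45 MN·m per $
  alloy B: M = 3.77 MN·m per $
  alloy A: M = 0.237 MN·m per $
Highest index: alloy Z.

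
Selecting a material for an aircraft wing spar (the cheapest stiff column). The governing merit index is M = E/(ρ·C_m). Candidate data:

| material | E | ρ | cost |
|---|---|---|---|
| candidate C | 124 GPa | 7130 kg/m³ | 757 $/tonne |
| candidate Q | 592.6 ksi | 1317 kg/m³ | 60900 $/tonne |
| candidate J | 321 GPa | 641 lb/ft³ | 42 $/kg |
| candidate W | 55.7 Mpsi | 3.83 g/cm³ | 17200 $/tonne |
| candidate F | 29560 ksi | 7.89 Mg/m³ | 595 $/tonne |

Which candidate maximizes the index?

candidate F

Convert each candidate to consistent units, then evaluate M:
  candidate C: E = 124.0 GPa, ρ = 7130 kg/m³, cost = 0.7570 $/kg
  candidate Q: E = 4.086 GPa, ρ = 1317 kg/m³, cost = 60.90 $/kg
  candidate J: E = 321.0 GPa, ρ = 10270 kg/m³, cost = 42.00 $/kg
  candidate W: E = 384.0 GPa, ρ = 3830 kg/m³, cost = 17.20 $/kg
  candidate F: E = 203.8 GPa, ρ = 7890 kg/m³, cost = 0.5950 $/kg
  candidate F: M = 43.4 MN·m per $
  candidate C: M = 23.0 MN·m per $
  candidate W: M = 5.83 MN·m per $
  candidate J: M = 0.744 MN·m per $
  candidate Q: M = 0.0509 MN·m per $
Highest index: candidate F.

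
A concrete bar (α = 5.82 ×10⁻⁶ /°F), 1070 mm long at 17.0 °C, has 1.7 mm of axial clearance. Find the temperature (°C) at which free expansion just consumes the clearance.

169 °C

α = 5.82×10⁻⁶/°F × 9/5 = 10.5×10⁻⁶/K.
α·L₀·ΔT = 1.7 mm ⇒ ΔT = 1.7 / (10.5×10⁻⁶ × 1070.0) = 151.7 K.
T = 17.0 + 151.7 = 168.7 °C.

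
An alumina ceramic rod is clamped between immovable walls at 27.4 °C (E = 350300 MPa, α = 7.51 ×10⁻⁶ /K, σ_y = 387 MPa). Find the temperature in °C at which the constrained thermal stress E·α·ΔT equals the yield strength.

175 °C

E = 350300 MPa = 350.3 GPa.
E·α·ΔT = 387.0 MPa ⇒ ΔT = 387.0 / (350.3×10³ × 7.51×10⁻⁶) = 147.1 K.
T = 27.4 + 147.1 = 174.5 °C.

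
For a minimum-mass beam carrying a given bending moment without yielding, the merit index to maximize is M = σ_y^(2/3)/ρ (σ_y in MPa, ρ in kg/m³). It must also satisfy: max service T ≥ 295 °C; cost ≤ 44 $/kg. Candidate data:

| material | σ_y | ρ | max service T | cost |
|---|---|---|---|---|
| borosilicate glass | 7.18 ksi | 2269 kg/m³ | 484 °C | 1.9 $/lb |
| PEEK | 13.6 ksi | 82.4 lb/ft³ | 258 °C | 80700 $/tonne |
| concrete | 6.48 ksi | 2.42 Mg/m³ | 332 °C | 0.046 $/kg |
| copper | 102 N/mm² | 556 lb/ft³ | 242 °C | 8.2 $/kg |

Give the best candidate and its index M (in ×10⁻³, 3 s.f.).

Screen on constraints: max service T ≥ 295 °C; cost ≤ 44 $/kg. Survivors: borosilicate glass, concrete.
Convert each candidate to consistent units, then evaluate M:
  borosilicate glass: σ_y = 49.50 MPa, ρ = 2269 kg/m³
  concrete: σ_y = 44.68 MPa, ρ = 2420 kg/m³
  borosilicate glass: M = 5.94×10⁻³
  concrete: M = 5.20×10⁻³
Borosilicate glass ranks first.

borosilicate glass, M = 5.94×10⁻³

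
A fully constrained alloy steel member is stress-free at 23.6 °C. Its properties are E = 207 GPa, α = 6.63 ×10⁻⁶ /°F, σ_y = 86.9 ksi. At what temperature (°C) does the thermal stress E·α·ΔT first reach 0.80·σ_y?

α = 6.63×10⁻⁶/°F × 9/5 = 11.9×10⁻⁶/K.
σ_y = 86.9 ksi = 599.2 MPa.
E·α·ΔT = 479.3 MPa ⇒ ΔT = 479.3 / (207.0×10³ × 11.9×10⁻⁶) = 194.0 K.
T = 23.6 + 194.0 = 217.6 °C.

218 °C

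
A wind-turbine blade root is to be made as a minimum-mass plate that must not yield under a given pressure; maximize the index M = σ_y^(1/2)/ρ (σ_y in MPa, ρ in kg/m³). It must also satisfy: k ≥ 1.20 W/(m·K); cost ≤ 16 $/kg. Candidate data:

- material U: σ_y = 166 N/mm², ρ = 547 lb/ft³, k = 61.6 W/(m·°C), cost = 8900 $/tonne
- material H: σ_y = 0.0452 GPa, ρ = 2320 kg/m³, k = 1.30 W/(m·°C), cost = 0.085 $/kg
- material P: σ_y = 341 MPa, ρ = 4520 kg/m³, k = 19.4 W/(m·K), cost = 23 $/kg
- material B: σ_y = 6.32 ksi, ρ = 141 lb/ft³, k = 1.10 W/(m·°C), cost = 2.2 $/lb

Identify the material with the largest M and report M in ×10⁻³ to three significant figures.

material H, M = 2.90×10⁻³

Screen on constraints: k ≥ 1.20 W/(m·K); cost ≤ 16 $/kg. Survivors: material U, material H.
Convert each candidate to consistent units, then evaluate M:
  material U: σ_y = 166.0 MPa, ρ = 8762 kg/m³
  material H: σ_y = 45.20 MPa, ρ = 2320 kg/m³
  material H: M = 2.90×10⁻³
  material U: M = 1.47×10⁻³
The maximum is for material H.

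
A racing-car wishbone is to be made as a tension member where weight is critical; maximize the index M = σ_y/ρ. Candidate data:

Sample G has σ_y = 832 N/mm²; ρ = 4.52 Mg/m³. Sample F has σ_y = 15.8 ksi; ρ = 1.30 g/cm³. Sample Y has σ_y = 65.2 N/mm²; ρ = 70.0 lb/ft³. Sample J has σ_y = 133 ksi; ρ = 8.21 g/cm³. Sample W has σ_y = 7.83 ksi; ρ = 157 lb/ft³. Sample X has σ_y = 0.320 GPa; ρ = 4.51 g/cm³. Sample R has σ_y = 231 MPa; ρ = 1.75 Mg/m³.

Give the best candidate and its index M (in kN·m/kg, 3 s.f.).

Putting every candidate on a common basis:
  sample G: σ_y = 832.0 MPa, ρ = 4520 kg/m³
  sample F: σ_y = 108.9 MPa, ρ = 1300 kg/m³
  sample Y: σ_y = 65.20 MPa, ρ = 1121 kg/m³
  sample J: σ_y = 917.0 MPa, ρ = 8210 kg/m³
  sample W: σ_y = 53.99 MPa, ρ = 2515 kg/m³
  sample X: σ_y = 320.0 MPa, ρ = 4510 kg/m³
  sample R: σ_y = 231.0 MPa, ρ = 1750 kg/m³
  sample G: M = 184 kN·m/kg
  sample R: M = 132 kN·m/kg
  sample J: M = 112 kN·m/kg
  sample F: M = 83.8 kN·m/kg
  sample X: M = 71.0 kN·m/kg
  sample Y: M = 58.1 kN·m/kg
  sample W: M = 21.5 kN·m/kg
Sample G ranks first.

sample G, M = 184 kN·m/kg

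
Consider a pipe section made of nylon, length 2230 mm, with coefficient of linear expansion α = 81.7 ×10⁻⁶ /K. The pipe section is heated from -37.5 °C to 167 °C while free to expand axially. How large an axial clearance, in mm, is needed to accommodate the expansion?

37.3 mm

ΔT = 167 − (-37.5) = 204.5 K.
ΔL = α·L₀·ΔT = 81.7×10⁻⁶ × 2230 mm × 204.5 K = 37.3 mm.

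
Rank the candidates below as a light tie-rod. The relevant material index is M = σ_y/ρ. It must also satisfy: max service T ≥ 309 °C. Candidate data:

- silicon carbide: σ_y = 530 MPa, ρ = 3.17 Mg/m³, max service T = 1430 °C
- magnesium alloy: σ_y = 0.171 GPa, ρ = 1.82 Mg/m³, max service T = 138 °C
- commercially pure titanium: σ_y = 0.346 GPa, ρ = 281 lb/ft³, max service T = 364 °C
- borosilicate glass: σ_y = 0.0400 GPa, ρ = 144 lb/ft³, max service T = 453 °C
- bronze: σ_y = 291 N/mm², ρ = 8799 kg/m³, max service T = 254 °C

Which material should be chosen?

silicon carbide

Screen on constraints: max service T ≥ 309 °C. Survivors: silicon carbide, commercially pure titanium, borosilicate glass.
Convert each candidate to consistent units, then evaluate M:
  silicon carbide: σ_y = 530.0 MPa, ρ = 3170 kg/m³
  commercially pure titanium: σ_y = 346.0 MPa, ρ = 4501 kg/m³
  borosilicate glass: σ_y = 40.00 MPa, ρ = 2307 kg/m³
  silicon carbide: M = 167 kN·m/kg
  commercially pure titanium: M = 76.9 kN·m/kg
  borosilicate glass: M = 17.3 kN·m/kg
Silicon carbide has the largest M.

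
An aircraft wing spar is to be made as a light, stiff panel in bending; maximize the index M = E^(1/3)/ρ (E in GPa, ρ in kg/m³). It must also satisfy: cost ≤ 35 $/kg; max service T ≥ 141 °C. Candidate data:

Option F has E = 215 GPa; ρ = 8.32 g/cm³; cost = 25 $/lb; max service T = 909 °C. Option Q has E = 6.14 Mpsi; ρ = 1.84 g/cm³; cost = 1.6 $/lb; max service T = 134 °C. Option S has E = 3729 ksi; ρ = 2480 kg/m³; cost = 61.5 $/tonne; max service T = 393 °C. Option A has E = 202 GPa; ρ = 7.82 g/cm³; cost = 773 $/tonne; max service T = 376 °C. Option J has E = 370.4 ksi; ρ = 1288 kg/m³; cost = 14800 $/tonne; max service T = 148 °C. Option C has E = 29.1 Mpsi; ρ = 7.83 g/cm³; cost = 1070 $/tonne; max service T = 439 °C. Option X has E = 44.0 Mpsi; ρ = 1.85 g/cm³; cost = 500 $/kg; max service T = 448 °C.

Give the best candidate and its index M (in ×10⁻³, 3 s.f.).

option S, M = 1.19×10⁻³

Screen on constraints: cost ≤ 35 $/kg; max service T ≥ 141 °C. Survivors: option S, option A, option J, option C.
After converting to SI:
  option S: E = 25.71 GPa, ρ = 2480 kg/m³
  option A: E = 202.0 GPa, ρ = 7820 kg/m³
  option J: E = 2.554 GPa, ρ = 1288 kg/m³
  option C: E = 200.6 GPa, ρ = 7830 kg/m³
  option S: M = 1.19×10⁻³
  option J: M = 1.06×10⁻³
  option A: M = 0.750×10⁻³
  option C: M = 0.748×10⁻³
Highest index: option S.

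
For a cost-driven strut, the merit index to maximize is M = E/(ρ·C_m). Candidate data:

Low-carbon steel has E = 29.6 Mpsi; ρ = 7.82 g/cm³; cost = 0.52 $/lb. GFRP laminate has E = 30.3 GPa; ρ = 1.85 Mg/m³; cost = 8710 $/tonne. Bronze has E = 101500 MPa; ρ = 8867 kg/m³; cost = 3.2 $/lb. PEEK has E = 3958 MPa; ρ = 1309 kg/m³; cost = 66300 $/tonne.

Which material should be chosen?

low-carbon steel

Putting every candidate on a common basis:
  low-carbon steel: E = 204.1 GPa, ρ = 7820 kg/m³, cost = 1.146 $/kg
  GFRP laminate: E = 30.30 GPa, ρ = 1850 kg/m³, cost = 8.710 $/kg
  bronze: E = 101.5 GPa, ρ = 8867 kg/m³, cost = 7.055 $/kg
  PEEK: E = 3.958 GPa, ρ = 1309 kg/m³, cost = 66.30 $/kg
  low-carbon steel: M = 22.8 MN·m per $
  GFRP laminate: M = 1.88 MN·m per $
  bronze: M = 1.62 MN·m per $
  PEEK: M = 0.0456 MN·m per $
Low-carbon steel ranks first.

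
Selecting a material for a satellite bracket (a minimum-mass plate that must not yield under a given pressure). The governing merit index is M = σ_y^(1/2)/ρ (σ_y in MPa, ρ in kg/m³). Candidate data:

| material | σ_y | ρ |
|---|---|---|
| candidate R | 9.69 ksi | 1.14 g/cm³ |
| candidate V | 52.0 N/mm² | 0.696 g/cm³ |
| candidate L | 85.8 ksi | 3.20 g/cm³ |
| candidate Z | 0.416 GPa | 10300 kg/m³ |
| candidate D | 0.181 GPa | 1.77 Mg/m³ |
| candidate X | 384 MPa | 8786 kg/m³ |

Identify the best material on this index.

candidate V

Normalizing units and computing the index:
  candidate R: σ_y = 66.81 MPa, ρ = 1140 kg/m³
  candidate V: σ_y = 52.00 MPa, ρ = 696.0 kg/m³
  candidate L: σ_y = 591.6 MPa, ρ = 3200 kg/m³
  candidate Z: σ_y = 416.0 MPa, ρ = 10300 kg/m³
  candidate D: σ_y = 181.0 MPa, ρ = 1770 kg/m³
  candidate X: σ_y = 384.0 MPa, ρ = 8786 kg/m³
  candidate V: M = 10.4×10⁻³
  candidate D: M = 7.60×10⁻³
  candidate L: M = 7.60×10⁻³
  candidate R: M = 7.17×10⁻³
  candidate X: M = 2.23×10⁻³
  candidate Z: M = 1.98×10⁻³
Highest index: candidate V.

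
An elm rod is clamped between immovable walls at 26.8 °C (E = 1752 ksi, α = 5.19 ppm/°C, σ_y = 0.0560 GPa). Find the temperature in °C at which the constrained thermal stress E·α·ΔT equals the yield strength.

920 °C

E = 1752 ksi = 12.08 GPa.
σ_y = 0.0560 GPa = 56.00 MPa.
E·α·ΔT = 56.00 MPa ⇒ ΔT = 56.00 / (12.08×10³ × 5.19×10⁻⁶) = 893.2 K.
T = 26.8 + 893.2 = 920.0 °C.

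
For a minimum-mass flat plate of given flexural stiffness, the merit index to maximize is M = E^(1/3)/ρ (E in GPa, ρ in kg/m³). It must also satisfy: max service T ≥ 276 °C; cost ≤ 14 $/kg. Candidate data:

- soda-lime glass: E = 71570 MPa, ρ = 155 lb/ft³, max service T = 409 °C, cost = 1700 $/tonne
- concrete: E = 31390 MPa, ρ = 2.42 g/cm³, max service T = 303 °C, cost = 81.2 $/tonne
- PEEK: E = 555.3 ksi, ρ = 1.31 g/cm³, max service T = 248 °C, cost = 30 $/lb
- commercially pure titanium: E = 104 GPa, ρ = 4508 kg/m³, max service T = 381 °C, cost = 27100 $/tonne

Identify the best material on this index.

soda-lime glass

Screen on constraints: max service T ≥ 276 °C; cost ≤ 14 $/kg. Survivors: soda-lime glass, concrete.
Convert each candidate to consistent units, then evaluate M:
  soda-lime glass: E = 71.57 GPa, ρ = 2483 kg/m³
  concrete: E = 31.39 GPa, ρ = 2420 kg/m³
  soda-lime glass: M = 1.67×10⁻³
  concrete: M = 1.30×10⁻³
Highest index: soda-lime glass.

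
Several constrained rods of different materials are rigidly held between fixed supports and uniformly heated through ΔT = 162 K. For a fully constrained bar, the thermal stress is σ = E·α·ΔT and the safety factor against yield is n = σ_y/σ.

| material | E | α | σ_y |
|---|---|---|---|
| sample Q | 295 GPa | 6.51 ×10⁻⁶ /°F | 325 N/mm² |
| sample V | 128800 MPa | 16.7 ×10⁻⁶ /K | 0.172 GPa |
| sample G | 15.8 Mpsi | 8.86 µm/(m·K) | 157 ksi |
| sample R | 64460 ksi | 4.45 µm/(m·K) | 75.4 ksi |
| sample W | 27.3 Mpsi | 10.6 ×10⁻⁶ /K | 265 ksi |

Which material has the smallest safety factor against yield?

Converting E to GPa, α to ×10⁻⁶/K, σ_y to MPa, then σ and n for each:
  sample Q: E = 295.0, α = 11.7, σ_y = 325.0 → σ = 560 MPa, n = 0.580
  sample V: E = 128.8, α = 16.7, σ_y = 172.0 → σ = 348 MPa, n = 0.494
  sample G: E = 108.9, α = 8.86, σ_y = 1082 → σ = 156 MPa, n = 6.92
  sample R: E = 444.4, α = 4.45, σ_y = 519.9 → σ = 320 MPa, n = 1.62
  sample W: E = 188.2, α = 10.6, σ_y = 1827 → σ = 323 MPa, n = 5.65
The minimum is sample V at n = 0.494.

sample V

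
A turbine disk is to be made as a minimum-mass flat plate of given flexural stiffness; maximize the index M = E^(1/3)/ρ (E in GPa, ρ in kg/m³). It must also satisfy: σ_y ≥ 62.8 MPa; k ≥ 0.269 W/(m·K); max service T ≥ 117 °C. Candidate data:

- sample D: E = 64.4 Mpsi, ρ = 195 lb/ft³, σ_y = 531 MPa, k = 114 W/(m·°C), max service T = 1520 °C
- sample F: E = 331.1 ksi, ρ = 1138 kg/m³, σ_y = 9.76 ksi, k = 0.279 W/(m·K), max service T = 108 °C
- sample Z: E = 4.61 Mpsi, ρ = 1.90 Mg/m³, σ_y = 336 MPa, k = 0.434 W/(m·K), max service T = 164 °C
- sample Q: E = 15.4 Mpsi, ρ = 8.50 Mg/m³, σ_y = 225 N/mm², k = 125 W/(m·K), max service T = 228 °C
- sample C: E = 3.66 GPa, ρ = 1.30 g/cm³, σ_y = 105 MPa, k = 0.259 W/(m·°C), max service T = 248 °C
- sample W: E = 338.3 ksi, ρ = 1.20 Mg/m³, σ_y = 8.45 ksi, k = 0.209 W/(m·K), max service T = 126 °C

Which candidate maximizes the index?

Screen on constraints: σ_y ≥ 62.8 MPa; k ≥ 0.269 W/(m·K); max service T ≥ 117 °C. Survivors: sample D, sample Z, sample Q.
In SI units:
  sample D: E = 444.0 GPa, ρ = 3124 kg/m³
  sample Z: E = 31.78 GPa, ρ = 1900 kg/m³
  sample Q: E = 106.2 GPa, ρ = 8500 kg/m³
  sample D: M = 2.44×10⁻³
  sample Z: M = 1.67×10⁻³
  sample Q: M = 0.557×10⁻³
Sample D has the largest M.

sample D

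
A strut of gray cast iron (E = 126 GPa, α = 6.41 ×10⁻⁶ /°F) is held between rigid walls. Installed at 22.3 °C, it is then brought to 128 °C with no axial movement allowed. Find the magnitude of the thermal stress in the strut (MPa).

154 MPa

α = 6.41×10⁻⁶/°F × 9/5 = 11.5×10⁻⁶/K.
ΔT = 105.7 K. Constrained thermal stress σ = E·α·ΔT = 126.0×10³ MPa × 11.5×10⁻⁶ × 105.7 = 154 MPa (compressive).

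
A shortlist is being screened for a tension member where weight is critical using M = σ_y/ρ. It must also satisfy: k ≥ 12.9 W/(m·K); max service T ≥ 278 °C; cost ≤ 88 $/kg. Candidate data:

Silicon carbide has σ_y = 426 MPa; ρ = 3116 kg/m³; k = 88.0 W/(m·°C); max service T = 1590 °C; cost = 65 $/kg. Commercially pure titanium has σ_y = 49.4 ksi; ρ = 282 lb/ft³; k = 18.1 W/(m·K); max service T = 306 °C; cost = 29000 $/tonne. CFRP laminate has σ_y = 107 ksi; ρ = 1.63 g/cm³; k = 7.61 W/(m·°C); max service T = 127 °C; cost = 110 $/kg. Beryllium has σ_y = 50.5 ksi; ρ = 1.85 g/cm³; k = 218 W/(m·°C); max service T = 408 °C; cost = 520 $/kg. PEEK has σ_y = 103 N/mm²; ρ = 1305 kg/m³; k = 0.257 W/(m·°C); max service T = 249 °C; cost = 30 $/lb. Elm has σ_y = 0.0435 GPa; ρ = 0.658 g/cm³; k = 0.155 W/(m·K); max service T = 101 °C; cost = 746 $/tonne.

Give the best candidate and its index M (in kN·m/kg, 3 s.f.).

Screen on constraints: k ≥ 12.9 W/(m·K); max service T ≥ 278 °C; cost ≤ 88 $/kg. Survivors: silicon carbide, commercially pure titanium.
In SI units:
  silicon carbide: σ_y = 426.0 MPa, ρ = 3116 kg/m³
  commercially pure titanium: σ_y = 340.6 MPa, ρ = 4517 kg/m³
  silicon carbide: M = 137 kN·m/kg
  commercially pure titanium: M = 75.4 kN·m/kg
The maximum is for silicon carbide.

silicon carbide, M = 137 kN·m/kg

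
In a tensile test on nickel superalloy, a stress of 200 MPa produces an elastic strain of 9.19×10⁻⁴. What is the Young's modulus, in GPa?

218 GPa

E = σ/ε = 200 MPa / 9.19×10⁻⁴ = 217600 MPa = 218 GPa.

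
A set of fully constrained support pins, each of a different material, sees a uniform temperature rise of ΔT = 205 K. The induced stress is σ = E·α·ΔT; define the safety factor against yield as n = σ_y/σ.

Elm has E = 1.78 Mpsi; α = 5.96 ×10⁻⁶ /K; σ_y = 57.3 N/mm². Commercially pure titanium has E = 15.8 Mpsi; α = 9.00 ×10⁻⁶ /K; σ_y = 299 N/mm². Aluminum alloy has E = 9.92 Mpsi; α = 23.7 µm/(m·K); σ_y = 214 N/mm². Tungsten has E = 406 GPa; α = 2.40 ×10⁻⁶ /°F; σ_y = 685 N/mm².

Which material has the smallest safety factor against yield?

aluminum alloy

With everything in SI (GPa, ×10⁻⁶/K, MPa):
  elm: E = 12.27, α = 5.96, σ_y = 57.30 → σ = 15.0 MPa, n = 3.82
  commercially pure titanium: E = 108.9, α = 9.00, σ_y = 299.0 → σ = 201 MPa, n = 1.49
  aluminum alloy: E = 68.40, α = 23.7, σ_y = 214.0 → σ = 332 MPa, n = 0.644
  tungsten: E = 406.0, α = 4.32, σ_y = 685.0 → σ = 360 MPa, n = 1.91
Smallest n: aluminum alloy with n = 0.644.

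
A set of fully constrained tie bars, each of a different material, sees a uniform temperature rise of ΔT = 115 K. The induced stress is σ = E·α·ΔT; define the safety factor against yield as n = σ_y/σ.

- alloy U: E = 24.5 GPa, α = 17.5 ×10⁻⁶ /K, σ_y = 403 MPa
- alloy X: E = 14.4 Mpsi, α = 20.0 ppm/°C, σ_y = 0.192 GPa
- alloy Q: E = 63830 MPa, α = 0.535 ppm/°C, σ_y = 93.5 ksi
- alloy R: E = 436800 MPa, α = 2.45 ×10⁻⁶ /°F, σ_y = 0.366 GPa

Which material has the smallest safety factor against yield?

alloy X

With everything in SI (GPa, ×10⁻⁶/K, MPa):
  alloy U: E = 24.50, α = 17.5, σ_y = 403.0 → σ = 49.3 MPa, n = 8.17
  alloy X: E = 99.28, α = 20.0, σ_y = 192.0 → σ = 228 MPa, n = 0.841
  alloy Q: E = 63.83, α = 0.535, σ_y = 644.7 → σ = 3.93 MPa, n = 164
  alloy R: E = 436.8, α = 4.41, σ_y = 366.0 → σ = 222 MPa, n = 1.65
Smallest n: alloy X with n = 0.841.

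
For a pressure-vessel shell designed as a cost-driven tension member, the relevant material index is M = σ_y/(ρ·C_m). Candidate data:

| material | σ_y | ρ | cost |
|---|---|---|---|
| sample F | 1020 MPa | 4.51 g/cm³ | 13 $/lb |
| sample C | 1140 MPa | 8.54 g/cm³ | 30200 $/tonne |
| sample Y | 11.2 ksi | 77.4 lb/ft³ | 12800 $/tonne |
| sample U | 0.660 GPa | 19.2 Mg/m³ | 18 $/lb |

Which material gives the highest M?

Convert each candidate to consistent units, then evaluate M:
  sample F: σ_y = 1020 MPa, ρ = 4510 kg/m³, cost = 28.66 $/kg
  sample C: σ_y = 1140 MPa, ρ = 8540 kg/m³, cost = 30.20 $/kg
  sample Y: σ_y = 77.22 MPa, ρ = 1240 kg/m³, cost = 12.80 $/kg
  sample U: σ_y = 660.0 MPa, ρ = 19200 kg/m³, cost = 39.68 $/kg
  sample F: M = 7.89 kN·m per $
  sample Y: M = 4.87 kN·m per $
  sample C: M = 4.42 kN·m per $
  sample U: M = 0.866 kN·m per $
The maximum is for sample F.

sample F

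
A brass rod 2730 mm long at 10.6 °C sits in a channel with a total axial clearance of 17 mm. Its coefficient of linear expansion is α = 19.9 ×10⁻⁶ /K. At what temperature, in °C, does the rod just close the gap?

α·L₀·ΔT = 17.0 mm ⇒ ΔT = 17.0 / (19.9×10⁻⁶ × 2730.0) = 312.9 K.
T = 10.6 + 312.9 = 323.5 °C.

324 °C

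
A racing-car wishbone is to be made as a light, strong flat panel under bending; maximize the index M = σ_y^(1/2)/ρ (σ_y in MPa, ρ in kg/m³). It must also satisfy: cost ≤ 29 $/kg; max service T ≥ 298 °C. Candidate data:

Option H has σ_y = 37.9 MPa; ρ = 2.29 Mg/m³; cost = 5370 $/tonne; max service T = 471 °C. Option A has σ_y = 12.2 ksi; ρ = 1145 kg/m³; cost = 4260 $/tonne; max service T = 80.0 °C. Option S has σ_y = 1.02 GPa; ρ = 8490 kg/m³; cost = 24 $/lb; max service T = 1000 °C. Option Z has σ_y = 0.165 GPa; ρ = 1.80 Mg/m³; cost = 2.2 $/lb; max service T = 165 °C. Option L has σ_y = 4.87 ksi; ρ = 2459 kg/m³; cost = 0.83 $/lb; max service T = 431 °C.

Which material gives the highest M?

Screen on constraints: cost ≤ 29 $/kg; max service T ≥ 298 °C. Survivors: option H, option L.
Convert each candidate to consistent units, then evaluate M:
  option H: σ_y = 37.90 MPa, ρ = 2290 kg/m³
  option L: σ_y = 33.58 MPa, ρ = 2459 kg/m³
  option H: M = 2.69×10⁻³
  option L: M = 2.36×10⁻³
Option H ranks first.

option H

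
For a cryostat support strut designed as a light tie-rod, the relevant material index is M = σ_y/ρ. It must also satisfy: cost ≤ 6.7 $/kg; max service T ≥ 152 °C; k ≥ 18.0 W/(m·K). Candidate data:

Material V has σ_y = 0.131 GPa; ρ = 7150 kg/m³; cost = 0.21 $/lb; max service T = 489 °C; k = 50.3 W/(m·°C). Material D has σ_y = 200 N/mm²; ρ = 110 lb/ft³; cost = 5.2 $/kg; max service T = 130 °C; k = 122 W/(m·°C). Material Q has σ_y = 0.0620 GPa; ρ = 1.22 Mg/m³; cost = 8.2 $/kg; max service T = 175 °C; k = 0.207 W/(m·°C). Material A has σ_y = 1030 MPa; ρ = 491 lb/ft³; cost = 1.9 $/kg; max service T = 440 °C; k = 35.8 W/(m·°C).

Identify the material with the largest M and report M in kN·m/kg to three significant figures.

Screen on constraints: cost ≤ 6.7 $/kg; max service T ≥ 152 °C; k ≥ 18.0 W/(m·K). Survivors: material V, material A.
After converting to SI:
  material V: σ_y = 131.0 MPa, ρ = 7150 kg/m³
  material A: σ_y = 1030 MPa, ρ = 7865 kg/m³
  material A: M = 131 kN·m/kg
  material V: M = 18.3 kN·m/kg
The maximum is for material A.

material A, M = 131 kN·m/kg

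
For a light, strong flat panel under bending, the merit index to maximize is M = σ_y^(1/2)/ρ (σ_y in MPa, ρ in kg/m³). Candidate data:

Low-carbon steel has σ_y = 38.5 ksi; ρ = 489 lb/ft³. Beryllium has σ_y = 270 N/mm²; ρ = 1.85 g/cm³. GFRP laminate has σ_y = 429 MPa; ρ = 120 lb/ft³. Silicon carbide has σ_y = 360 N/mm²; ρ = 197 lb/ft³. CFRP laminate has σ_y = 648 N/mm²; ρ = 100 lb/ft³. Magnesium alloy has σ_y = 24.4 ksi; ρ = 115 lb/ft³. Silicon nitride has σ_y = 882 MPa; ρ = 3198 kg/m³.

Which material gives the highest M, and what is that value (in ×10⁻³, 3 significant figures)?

Putting every candidate on a common basis:
  low-carbon steel: σ_y = 265.4 MPa, ρ = 7833 kg/m³
  beryllium: σ_y = 270.0 MPa, ρ = 1850 kg/m³
  GFRP laminate: σ_y = 429.0 MPa, ρ = 1922 kg/m³
  silicon carbide: σ_y = 360.0 MPa, ρ = 3156 kg/m³
  CFRP laminate: σ_y = 648.0 MPa, ρ = 1602 kg/m³
  magnesium alloy: σ_y = 168.2 MPa, ρ = 1842 kg/m³
  silicon nitride: σ_y = 882.0 MPa, ρ = 3198 kg/m³
  CFRP laminate: M = 15.9×10⁻³
  GFRP laminate: M = 10.8×10⁻³
  silicon nitride: M = 9.29×10⁻³
  beryllium: M = 8.88×10⁻³
  magnesium alloy: M = 7.04×10⁻³
  silicon carbide: M = 6.01×10⁻³
  low-carbon steel: M = 2.08×10⁻³
The maximum is for CFRP laminate.

CFRP laminate, M = 15.9×10⁻³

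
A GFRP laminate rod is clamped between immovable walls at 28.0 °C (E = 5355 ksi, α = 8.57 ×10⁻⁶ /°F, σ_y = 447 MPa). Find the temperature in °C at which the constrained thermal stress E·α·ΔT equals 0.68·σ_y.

562 °C

E = 5355 ksi = 36.92 GPa.
α = 8.57×10⁻⁶/°F × 9/5 = 15.4×10⁻⁶/K.
E·α·ΔT = 304.0 MPa ⇒ ΔT = 304.0 / (36.92×10³ × 15.4×10⁻⁶) = 533.7 K.
T = 28.0 + 533.7 = 561.7 °C.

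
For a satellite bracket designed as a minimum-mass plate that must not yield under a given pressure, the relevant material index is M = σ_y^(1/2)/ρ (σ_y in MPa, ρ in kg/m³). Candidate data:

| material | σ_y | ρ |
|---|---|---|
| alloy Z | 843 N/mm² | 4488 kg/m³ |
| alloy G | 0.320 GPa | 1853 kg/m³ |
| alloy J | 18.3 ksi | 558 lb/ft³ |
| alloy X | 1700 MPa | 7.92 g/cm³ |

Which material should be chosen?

alloy G

Convert each candidate to consistent units, then evaluate M:
  alloy Z: σ_y = 843.0 MPa, ρ = 4488 kg/m³
  alloy G: σ_y = 320.0 MPa, ρ = 1853 kg/m³
  alloy J: σ_y = 126.2 MPa, ρ = 8938 kg/m³
  alloy X: σ_y = 1700 MPa, ρ = 7920 kg/m³
  alloy G: M = 9.65×10⁻³
  alloy Z: M = 6.47×10⁻³
  alloy X: M = 5.21×10⁻³
  alloy J: M = 1.26×10⁻³
Alloy G ranks first.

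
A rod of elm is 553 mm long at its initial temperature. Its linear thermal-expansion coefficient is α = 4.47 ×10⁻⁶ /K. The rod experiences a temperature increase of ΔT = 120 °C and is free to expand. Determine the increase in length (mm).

ΔL = α·L₀·ΔT = 4.47×10⁻⁶ × 553 mm × 120.0 K = 0.297 mm.

0.297 mm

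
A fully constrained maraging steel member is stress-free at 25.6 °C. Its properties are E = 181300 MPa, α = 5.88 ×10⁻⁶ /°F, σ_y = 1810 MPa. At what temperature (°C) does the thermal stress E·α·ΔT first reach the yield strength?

E = 181300 MPa = 181.3 GPa.
α = 5.88×10⁻⁶/°F × 9/5 = 10.6×10⁻⁶/K.
E·α·ΔT = 1810 MPa ⇒ ΔT = 1810 / (181.3×10³ × 10.6×10⁻⁶) = 943.3 K.
T = 25.6 + 943.3 = 968.9 °C.

969 °C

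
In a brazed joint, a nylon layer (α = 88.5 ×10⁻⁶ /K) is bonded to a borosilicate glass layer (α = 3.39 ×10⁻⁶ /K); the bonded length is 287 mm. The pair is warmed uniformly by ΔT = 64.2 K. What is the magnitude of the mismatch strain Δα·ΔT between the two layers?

5.46×10⁻³

Δα = |88.5 − 3.39|×10⁻⁶/K = 85.1×10⁻⁶/K.
Mismatch strain = Δα·ΔT = 85.1×10⁻⁶ × 64.2 = 5.46×10⁻³.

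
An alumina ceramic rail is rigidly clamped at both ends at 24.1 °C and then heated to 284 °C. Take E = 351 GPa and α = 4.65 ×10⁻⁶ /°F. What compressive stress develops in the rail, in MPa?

764 MPa

α = 4.65×10⁻⁶/°F × 9/5 = 8.37×10⁻⁶/K.
ΔT = 259.9 K. Constrained thermal stress σ = E·α·ΔT = 351.0×10³ MPa × 8.37×10⁻⁶ × 259.9 = 764 MPa (compressive).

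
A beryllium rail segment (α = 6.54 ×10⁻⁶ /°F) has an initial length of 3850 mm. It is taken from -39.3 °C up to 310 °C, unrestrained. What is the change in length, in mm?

Convert α: 6.54×10⁻⁶/°F × (9/5) = 11.8×10⁻⁶/K.
ΔT = 310 − (-39.3) = 349.3 K.
ΔL = α·L₀·ΔT = 11.8×10⁻⁶ × 3850 mm × 349.3 K = 15.8 mm.

15.8 mm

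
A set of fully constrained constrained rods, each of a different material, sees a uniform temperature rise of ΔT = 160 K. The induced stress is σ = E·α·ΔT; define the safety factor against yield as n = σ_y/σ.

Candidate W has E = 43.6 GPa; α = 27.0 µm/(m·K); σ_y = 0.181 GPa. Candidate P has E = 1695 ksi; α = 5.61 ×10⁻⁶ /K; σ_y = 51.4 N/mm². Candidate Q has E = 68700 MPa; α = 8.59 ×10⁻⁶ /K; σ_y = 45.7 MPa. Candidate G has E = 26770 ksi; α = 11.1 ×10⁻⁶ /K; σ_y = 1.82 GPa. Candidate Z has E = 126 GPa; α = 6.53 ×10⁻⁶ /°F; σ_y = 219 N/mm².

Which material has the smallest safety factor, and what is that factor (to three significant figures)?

With everything in SI (GPa, ×10⁻⁶/K, MPa):
  candidate W: E = 43.60, α = 27.0, σ_y = 181.0 → σ = 188 MPa, n = 0.961
  candidate P: E = 11.69, α = 5.61, σ_y = 51.40 → σ = 10.5 MPa, n = 4.90
  candidate Q: E = 68.70, α = 8.59, σ_y = 45.70 → σ = 94.4 MPa, n = 0.484
  candidate G: E = 184.6, α = 11.1, σ_y = 1820 → σ = 328 MPa, n = 5.55
  candidate Z: E = 126.0, α = 11.8, σ_y = 219.0 → σ = 237 MPa, n = 0.924
The minimum is candidate Q at n = 0.484.

candidate Q, n = 0.484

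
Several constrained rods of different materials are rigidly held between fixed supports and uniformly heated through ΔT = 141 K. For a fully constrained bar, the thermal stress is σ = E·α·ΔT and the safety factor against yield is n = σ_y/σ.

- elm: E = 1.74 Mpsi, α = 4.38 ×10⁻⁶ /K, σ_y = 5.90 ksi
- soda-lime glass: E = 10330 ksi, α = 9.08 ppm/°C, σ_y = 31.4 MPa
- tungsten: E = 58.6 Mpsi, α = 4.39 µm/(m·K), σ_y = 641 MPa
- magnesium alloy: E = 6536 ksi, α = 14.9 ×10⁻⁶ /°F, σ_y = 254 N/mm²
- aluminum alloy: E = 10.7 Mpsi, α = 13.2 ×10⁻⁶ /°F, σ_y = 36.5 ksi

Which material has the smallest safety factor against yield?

soda-lime glass

Converting E to GPa, α to ×10⁻⁶/K, σ_y to MPa, then σ and n for each:
  elm: E = 12.00, α = 4.38, σ_y = 40.68 → σ = 7.41 MPa, n = 5.49
  soda-lime glass: E = 71.22, α = 9.08, σ_y = 31.40 → σ = 91.2 MPa, n = 0.344
  tungsten: E = 404.0, α = 4.39, σ_y = 641.0 → σ = 250 MPa, n = 2.56
  magnesium alloy: E = 45.06, α = 26.8, σ_y = 254.0 → σ = 170 MPa, n = 1.49
  aluminum alloy: E = 73.77, α = 23.8, σ_y = 251.7 → σ = 247 MPa, n = 1.02
The minimum is soda-lime glass at n = 0.344.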